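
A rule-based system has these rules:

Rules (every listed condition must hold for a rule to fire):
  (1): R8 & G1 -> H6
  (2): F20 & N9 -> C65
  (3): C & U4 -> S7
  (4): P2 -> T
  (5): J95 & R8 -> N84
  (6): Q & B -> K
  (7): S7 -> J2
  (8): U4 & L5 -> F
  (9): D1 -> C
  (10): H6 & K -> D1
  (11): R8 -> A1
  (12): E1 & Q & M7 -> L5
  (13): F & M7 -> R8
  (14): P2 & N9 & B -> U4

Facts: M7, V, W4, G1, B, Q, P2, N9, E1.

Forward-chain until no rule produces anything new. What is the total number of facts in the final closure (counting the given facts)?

21

Round 1: (4) [P2 -> T]; (6) [Q & B -> K]; (12) [E1 & Q & M7 -> L5]; (14) [P2 & N9 & B -> U4]. New: T, K, L5, U4.
Round 2: (8) [U4 & L5 -> F]. New: F.
Round 3: (13) [F & M7 -> R8]. New: R8.
Round 4: (1) [R8 & G1 -> H6]; (11) [R8 -> A1]. New: H6, A1.
Round 5: (10) [H6 & K -> D1]. New: D1.
Round 6: (9) [D1 -> C]. New: C.
Round 7: (3) [C & U4 -> S7]. New: S7.
Round 8: (7) [S7 -> J2]. New: J2.
Closure: {A1, B, C, D1, E1, F, G1, H6, J2, K, L5, M7, N9, P2, Q, R8, S7, T, U4, V, W4} — 21 facts.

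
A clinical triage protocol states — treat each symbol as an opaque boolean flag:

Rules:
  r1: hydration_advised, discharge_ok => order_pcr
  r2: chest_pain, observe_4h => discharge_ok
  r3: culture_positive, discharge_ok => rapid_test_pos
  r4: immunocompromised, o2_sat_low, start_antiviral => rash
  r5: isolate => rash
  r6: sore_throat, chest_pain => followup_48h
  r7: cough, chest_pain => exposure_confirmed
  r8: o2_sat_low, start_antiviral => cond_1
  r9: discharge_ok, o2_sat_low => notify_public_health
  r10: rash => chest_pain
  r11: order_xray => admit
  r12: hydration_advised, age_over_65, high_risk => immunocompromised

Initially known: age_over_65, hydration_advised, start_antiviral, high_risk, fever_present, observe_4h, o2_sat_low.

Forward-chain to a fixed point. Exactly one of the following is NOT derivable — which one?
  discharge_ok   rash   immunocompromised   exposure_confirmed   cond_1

Round 1 — r8, r12, derive cond_1, immunocompromised.
Round 2 — r4, derive rash.
Round 3 — r10, derive chest_pain.
Round 4 — r2, derive discharge_ok.
Round 5 — r1, r9, derive order_pcr, notify_public_health.
Derived: immunocompromised (round 1), rash (round 2), cond_1 (round 1), discharge_ok (round 4). exposure_confirmed never appears in any round.

exposure_confirmed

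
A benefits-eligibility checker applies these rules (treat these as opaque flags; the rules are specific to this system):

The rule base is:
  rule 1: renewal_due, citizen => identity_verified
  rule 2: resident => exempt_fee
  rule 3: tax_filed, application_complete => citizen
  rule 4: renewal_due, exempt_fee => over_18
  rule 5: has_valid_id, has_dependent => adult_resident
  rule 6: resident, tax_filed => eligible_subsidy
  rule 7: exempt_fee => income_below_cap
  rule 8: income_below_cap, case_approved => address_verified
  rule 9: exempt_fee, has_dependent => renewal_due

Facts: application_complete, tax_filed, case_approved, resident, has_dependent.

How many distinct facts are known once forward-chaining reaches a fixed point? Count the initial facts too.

13

Round 1: rule 2 [resident => exempt_fee]; rule 3 [tax_filed, application_complete => citizen]; rule 6 [resident, tax_filed => eligible_subsidy]. Adds exempt_fee, citizen, eligible_subsidy.
Round 2: rule 7 [exempt_fee => income_below_cap]; rule 9 [exempt_fee, has_dependent => renewal_due]. Adds income_below_cap, renewal_due.
Round 3: rule 1 [renewal_due, citizen => identity_verified]; rule 4 [renewal_due, exempt_fee => over_18]; rule 8 [income_below_cap, case_approved => address_verified]. Adds identity_verified, over_18, address_verified.
Closure: {address_verified, application_complete, case_approved, citizen, eligible_subsidy, exempt_fee, has_dependent, identity_verified, income_below_cap, over_18, renewal_due, resident, tax_filed} — 13 facts.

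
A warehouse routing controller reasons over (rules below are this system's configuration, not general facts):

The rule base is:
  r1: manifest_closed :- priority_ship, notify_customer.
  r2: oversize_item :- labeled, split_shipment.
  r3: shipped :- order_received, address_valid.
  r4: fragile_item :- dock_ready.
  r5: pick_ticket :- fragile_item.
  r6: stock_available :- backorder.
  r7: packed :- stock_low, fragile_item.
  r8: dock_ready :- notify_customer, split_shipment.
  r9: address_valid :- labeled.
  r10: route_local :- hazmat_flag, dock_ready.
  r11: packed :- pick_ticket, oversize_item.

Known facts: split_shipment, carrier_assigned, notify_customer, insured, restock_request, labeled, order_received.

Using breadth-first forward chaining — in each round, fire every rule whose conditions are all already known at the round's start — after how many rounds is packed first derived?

4

Round 1 fires r2, r8, r9, giving oversize_item, dock_ready, address_valid.
Round 2 fires r3, r4, giving shipped, fragile_item.
Round 3 fires r5, giving pick_ticket.
Round 4 fires r11, giving packed.
packed first appears in round 4.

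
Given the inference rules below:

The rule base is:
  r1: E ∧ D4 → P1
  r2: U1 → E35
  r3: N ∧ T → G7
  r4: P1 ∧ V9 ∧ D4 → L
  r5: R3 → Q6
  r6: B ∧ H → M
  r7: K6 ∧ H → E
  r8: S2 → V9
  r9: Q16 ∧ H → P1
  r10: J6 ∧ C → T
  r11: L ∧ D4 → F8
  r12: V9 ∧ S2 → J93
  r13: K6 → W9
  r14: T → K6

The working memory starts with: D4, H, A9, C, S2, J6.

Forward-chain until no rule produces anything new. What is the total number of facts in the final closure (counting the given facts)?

15

Round 1: r8 [S2 → V9]; r10 [J6 ∧ C → T]. Adds V9, T.
Round 2: r12 [V9 ∧ S2 → J93]; r14 [T → K6]. Adds J93, K6.
Round 3: r7 [K6 ∧ H → E]; r13 [K6 → W9]. Adds E, W9.
Round 4: r1 [E ∧ D4 → P1]. Adds P1.
Round 5: r4 [P1 ∧ V9 ∧ D4 → L]. Adds L.
Round 6: r11 [L ∧ D4 → F8]. Adds F8.
Closure: {A9, C, D4, E, F8, H, J6, J93, K6, L, P1, S2, T, V9, W9} — 15 facts.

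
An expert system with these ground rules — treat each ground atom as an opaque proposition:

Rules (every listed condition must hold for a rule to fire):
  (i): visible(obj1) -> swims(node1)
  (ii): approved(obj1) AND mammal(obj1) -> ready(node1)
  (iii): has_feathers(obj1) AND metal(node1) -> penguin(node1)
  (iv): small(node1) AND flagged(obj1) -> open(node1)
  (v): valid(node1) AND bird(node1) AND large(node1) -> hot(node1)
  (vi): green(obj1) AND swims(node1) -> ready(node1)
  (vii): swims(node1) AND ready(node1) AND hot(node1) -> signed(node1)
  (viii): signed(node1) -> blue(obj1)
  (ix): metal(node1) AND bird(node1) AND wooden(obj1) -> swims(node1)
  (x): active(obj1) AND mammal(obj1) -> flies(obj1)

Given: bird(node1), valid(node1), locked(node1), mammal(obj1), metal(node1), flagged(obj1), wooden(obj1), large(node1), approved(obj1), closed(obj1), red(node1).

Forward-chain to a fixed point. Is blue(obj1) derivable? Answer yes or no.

yes

Round 1 fires (ii), (v), (ix), giving ready(node1), hot(node1), swims(node1).
Round 2 fires (vii), giving signed(node1).
Round 3 fires (viii), giving blue(obj1).
blue(obj1) appears in round 3, so it is derivable.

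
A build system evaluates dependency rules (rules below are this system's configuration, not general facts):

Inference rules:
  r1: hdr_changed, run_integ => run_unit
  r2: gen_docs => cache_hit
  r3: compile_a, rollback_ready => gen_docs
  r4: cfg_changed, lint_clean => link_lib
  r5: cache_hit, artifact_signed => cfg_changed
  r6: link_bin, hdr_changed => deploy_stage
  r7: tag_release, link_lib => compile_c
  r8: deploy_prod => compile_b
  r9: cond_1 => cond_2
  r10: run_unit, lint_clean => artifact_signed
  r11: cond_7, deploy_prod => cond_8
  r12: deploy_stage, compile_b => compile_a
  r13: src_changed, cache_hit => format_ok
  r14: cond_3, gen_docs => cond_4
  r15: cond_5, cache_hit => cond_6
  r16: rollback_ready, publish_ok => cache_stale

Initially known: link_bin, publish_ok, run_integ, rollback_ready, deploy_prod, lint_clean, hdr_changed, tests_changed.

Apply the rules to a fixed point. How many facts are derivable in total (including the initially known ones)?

[1] r1 [hdr_changed, run_integ => run_unit]; r6 [link_bin, hdr_changed => deploy_stage]; r8 [deploy_prod => compile_b]; r16 [rollback_ready, publish_ok => cache_stale]. ⇒ new: run_unit, deploy_stage, compile_b, cache_stale.
[2] r10 [run_unit, lint_clean => artifact_signed]; r12 [deploy_stage, compile_b => compile_a]. ⇒ new: artifact_signed, compile_a.
[3] r3 [compile_a, rollback_ready => gen_docs]. ⇒ new: gen_docs.
[4] r2 [gen_docs => cache_hit]. ⇒ new: cache_hit.
[5] r5 [cache_hit, artifact_signed => cfg_changed]. ⇒ new: cfg_changed.
[6] r4 [cfg_changed, lint_clean => link_lib]. ⇒ new: link_lib.
Closure: {artifact_signed, cache_hit, cache_stale, cfg_changed, compile_a, compile_b, deploy_prod, deploy_stage, gen_docs, hdr_changed, link_bin, link_lib, lint_clean, publish_ok, rollback_ready, run_integ, run_unit, tests_changed} — 18 facts.

18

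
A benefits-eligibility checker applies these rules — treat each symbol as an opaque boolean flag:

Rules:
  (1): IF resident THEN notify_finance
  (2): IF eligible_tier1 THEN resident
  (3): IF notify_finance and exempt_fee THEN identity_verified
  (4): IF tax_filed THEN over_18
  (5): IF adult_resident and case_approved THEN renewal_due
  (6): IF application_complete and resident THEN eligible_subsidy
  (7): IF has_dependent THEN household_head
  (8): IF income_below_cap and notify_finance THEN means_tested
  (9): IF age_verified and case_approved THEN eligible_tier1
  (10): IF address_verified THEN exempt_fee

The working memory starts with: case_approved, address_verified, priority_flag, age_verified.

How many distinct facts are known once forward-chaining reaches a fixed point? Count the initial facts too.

Round 1 — (9), (10), derive eligible_tier1, exempt_fee.
Round 2 — (2), derive resident.
Round 3 — (1), derive notify_finance.
Round 4 — (3), derive identity_verified.
Closure: {address_verified, age_verified, case_approved, eligible_tier1, exempt_fee, identity_verified, notify_finance, priority_flag, resident} — 9 facts.

9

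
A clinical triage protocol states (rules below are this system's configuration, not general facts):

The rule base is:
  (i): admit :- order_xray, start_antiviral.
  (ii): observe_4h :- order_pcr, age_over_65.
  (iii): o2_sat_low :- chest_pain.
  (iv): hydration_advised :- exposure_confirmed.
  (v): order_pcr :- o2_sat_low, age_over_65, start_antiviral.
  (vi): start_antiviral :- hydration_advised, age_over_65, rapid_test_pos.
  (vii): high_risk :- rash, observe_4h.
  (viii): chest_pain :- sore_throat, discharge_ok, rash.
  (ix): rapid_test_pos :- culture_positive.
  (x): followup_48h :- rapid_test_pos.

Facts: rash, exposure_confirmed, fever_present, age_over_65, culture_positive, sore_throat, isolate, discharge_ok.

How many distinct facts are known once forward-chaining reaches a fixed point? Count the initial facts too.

Round 1 — (iv), (viii), (ix), derive hydration_advised, chest_pain, rapid_test_pos.
Round 2 — (iii), (vi), (x), derive o2_sat_low, start_antiviral, followup_48h.
Round 3 — (v), derive order_pcr.
Round 4 — (ii), derive observe_4h.
Round 5 — (vii), derive high_risk.
Closure: {age_over_65, chest_pain, culture_positive, discharge_ok, exposure_confirmed, fever_present, followup_48h, high_risk, hydration_advised, isolate, o2_sat_low, observe_4h, order_pcr, rapid_test_pos, rash, sore_throat, start_antiviral} — 17 facts.

17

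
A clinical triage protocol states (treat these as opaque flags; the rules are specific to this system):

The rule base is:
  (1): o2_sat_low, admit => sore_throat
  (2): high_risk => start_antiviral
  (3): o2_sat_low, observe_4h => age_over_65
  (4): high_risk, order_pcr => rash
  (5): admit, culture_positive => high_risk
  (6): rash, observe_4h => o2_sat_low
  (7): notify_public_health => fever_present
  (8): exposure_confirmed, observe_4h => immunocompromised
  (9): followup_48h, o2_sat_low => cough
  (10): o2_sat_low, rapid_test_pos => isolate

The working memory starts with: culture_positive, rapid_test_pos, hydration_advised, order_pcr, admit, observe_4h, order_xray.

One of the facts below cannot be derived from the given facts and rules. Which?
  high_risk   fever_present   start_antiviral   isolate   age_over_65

Round 1 — (5), derive high_risk.
Round 2 — (2), (4), derive start_antiviral, rash.
Round 3 — (6), derive o2_sat_low.
Round 4 — (1), (3), (10), derive sore_throat, age_over_65, isolate.
Derived: start_antiviral (round 2), age_over_65 (round 4), isolate (round 4), high_risk (round 1). fever_present never appears in any round.

fever_present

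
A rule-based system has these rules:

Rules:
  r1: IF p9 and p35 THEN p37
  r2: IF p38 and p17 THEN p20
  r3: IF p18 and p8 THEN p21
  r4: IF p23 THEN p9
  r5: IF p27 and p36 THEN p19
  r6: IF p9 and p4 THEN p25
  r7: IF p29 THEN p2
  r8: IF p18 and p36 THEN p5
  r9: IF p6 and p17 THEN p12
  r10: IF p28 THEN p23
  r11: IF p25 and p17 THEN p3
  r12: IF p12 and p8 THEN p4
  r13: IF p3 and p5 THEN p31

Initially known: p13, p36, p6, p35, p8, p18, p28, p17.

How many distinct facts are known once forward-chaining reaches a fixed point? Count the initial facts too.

18

Round 1 fires r3, r8, r9, r10, giving p21, p5, p12, p23.
Round 2 fires r4, r12, giving p9, p4.
Round 3 fires r1, r6, giving p37, p25.
Round 4 fires r11, giving p3.
Round 5 fires r13, giving p31.
Closure: {p12, p13, p17, p18, p21, p23, p25, p28, p3, p31, p35, p36, p37, p4, p5, p6, p8, p9} — 18 facts.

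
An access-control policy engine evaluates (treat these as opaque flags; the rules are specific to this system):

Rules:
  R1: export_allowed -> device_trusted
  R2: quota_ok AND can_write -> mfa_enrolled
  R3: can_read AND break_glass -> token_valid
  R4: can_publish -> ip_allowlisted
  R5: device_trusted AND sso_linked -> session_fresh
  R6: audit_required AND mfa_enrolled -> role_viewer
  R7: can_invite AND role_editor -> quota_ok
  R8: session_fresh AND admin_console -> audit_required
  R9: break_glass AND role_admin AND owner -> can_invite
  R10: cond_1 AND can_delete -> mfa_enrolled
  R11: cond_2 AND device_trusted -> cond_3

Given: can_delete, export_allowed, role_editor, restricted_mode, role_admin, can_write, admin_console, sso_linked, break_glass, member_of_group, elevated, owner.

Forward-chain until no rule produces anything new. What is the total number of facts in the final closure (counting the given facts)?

19

Round 1 — R1, R9, derive device_trusted, can_invite.
Round 2 — R5, R7, derive session_fresh, quota_ok.
Round 3 — R2, R8, derive mfa_enrolled, audit_required.
Round 4 — R6, derive role_viewer.
Closure: {admin_console, audit_required, break_glass, can_delete, can_invite, can_write, device_trusted, elevated, export_allowed, member_of_group, mfa_enrolled, owner, quota_ok, restricted_mode, role_admin, role_editor, role_viewer, session_fresh, sso_linked} — 19 facts.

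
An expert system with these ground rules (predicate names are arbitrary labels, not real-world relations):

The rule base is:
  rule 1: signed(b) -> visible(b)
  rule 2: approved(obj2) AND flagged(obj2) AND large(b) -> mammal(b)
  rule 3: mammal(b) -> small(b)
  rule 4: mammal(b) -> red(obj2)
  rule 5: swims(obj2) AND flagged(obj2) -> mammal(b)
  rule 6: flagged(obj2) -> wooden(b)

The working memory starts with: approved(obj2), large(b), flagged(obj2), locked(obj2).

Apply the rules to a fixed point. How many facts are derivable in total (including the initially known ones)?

8

Round 1 — rule 2, rule 6, derive mammal(b), wooden(b).
Round 2 — rule 3, rule 4, derive small(b), red(obj2).
Closure: {approved(obj2), flagged(obj2), large(b), locked(obj2), mammal(b), red(obj2), small(b), wooden(b)} — 8 facts.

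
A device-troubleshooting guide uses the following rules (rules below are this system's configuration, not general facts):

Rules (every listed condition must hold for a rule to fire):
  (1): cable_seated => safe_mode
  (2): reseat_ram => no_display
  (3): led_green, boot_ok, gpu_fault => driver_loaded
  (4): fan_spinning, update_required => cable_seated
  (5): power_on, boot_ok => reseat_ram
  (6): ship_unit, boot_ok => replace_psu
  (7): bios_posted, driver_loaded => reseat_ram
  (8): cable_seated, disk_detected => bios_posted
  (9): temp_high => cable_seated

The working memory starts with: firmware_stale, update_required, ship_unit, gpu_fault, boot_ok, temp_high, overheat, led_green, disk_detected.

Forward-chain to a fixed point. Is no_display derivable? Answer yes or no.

Round 1: (3) [led_green, boot_ok, gpu_fault => driver_loaded]; (6) [ship_unit, boot_ok => replace_psu]; (9) [temp_high => cable_seated]. Adds driver_loaded, replace_psu, cable_seated.
Round 2: (1) [cable_seated => safe_mode]; (8) [cable_seated, disk_detected => bios_posted]. Adds safe_mode, bios_posted.
Round 3: (7) [bios_posted, driver_loaded => reseat_ram]. Adds reseat_ram.
Round 4: (2) [reseat_ram => no_display]. Adds no_display.
no_display appears in round 4, so it is derivable.

yes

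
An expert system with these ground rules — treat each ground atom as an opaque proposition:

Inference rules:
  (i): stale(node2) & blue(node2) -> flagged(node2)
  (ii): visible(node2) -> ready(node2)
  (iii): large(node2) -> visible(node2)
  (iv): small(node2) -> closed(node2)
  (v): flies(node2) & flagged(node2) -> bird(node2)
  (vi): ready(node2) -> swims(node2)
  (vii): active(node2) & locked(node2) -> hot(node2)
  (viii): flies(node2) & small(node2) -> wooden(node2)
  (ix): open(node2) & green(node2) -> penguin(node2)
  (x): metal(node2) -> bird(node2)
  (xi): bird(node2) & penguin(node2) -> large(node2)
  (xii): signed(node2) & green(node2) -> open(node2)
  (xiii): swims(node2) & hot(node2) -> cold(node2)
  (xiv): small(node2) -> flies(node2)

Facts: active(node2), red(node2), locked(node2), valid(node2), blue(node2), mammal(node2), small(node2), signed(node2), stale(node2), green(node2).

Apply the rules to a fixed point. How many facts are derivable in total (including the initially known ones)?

Round 1: (i) [stale(node2) & blue(node2) -> flagged(node2)]; (iv) [small(node2) -> closed(node2)]; (vii) [active(node2) & locked(node2) -> hot(node2)]; (xii) [signed(node2) & green(node2) -> open(node2)]; (xiv) [small(node2) -> flies(node2)]. Adds flagged(node2), closed(node2), hot(node2), open(node2), flies(node2).
Round 2: (v) [flies(node2) & flagged(node2) -> bird(node2)]; (viii) [flies(node2) & small(node2) -> wooden(node2)]; (ix) [open(node2) & green(node2) -> penguin(node2)]. Adds bird(node2), wooden(node2), penguin(node2).
Round 3: (xi) [bird(node2) & penguin(node2) -> large(node2)]. Adds large(node2).
Round 4: (iii) [large(node2) -> visible(node2)]. Adds visible(node2).
Round 5: (ii) [visible(node2) -> ready(node2)]. Adds ready(node2).
Round 6: (vi) [ready(node2) -> swims(node2)]. Adds swims(node2).
Round 7: (xiii) [swims(node2) & hot(node2) -> cold(node2)]. Adds cold(node2).
Closure: {active(node2), bird(node2), blue(node2), closed(node2), cold(node2), flagged(node2), flies(node2), green(node2), hot(node2), large(node2), locked(node2), mammal(node2), open(node2), penguin(node2), ready(node2), red(node2), signed(node2), small(node2), stale(node2), swims(node2), valid(node2), visible(node2), wooden(node2)} — 23 facts.

23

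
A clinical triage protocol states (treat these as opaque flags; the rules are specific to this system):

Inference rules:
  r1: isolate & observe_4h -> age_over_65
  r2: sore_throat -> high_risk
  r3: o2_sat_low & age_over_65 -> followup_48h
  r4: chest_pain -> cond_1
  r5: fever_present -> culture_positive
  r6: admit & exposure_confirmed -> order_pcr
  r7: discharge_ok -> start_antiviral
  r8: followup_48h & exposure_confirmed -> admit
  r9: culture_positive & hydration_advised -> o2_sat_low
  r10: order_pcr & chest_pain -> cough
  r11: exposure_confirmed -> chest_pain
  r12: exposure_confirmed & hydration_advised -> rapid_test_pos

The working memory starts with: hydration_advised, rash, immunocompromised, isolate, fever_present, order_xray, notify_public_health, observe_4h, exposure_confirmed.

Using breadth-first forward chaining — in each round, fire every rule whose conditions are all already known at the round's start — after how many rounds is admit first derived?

4

Round 1 fires r1, r5, r11, r12, giving age_over_65, culture_positive, chest_pain, rapid_test_pos.
Round 2 fires r4, r9, giving cond_1, o2_sat_low.
Round 3 fires r3, giving followup_48h.
Round 4 fires r8, giving admit.
admit first appears in round 4.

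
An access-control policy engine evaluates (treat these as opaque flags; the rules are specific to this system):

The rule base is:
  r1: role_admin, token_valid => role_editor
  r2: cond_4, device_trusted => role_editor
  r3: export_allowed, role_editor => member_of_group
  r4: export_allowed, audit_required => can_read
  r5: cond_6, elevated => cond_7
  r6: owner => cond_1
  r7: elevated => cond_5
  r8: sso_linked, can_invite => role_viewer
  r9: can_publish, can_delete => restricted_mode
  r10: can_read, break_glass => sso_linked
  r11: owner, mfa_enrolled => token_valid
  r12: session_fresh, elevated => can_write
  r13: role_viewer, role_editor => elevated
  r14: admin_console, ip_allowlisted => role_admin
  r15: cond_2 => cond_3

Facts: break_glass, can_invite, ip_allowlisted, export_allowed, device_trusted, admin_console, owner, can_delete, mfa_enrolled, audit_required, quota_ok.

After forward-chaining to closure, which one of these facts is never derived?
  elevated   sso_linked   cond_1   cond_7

cond_7

Round 1: r4 [export_allowed, audit_required => can_read]; r6 [owner => cond_1]; r11 [owner, mfa_enrolled => token_valid]; r14 [admin_console, ip_allowlisted => role_admin]. New: can_read, cond_1, token_valid, role_admin.
Round 2: r1 [role_admin, token_valid => role_editor]; r10 [can_read, break_glass => sso_linked]. New: role_editor, sso_linked.
Round 3: r3 [export_allowed, role_editor => member_of_group]; r8 [sso_linked, can_invite => role_viewer]. New: member_of_group, role_viewer.
Round 4: r13 [role_viewer, role_editor => elevated]. New: elevated.
Round 5: r7 [elevated => cond_5]. New: cond_5.
Derived: elevated (round 4), cond_1 (round 1), sso_linked (round 2). cond_7 never appears in any round.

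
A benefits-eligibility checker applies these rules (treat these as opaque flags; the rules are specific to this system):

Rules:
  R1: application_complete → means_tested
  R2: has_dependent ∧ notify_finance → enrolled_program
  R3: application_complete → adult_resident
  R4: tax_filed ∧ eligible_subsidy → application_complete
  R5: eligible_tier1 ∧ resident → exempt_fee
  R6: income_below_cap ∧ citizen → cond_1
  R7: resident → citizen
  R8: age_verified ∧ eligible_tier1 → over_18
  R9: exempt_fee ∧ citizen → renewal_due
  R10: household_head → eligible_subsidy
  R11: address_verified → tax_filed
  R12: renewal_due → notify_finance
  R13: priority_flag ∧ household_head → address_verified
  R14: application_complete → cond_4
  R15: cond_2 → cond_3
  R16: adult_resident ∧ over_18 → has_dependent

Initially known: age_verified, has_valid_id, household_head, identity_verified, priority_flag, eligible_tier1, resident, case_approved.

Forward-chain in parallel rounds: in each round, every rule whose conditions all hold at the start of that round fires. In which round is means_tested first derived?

4

[1] R5 [eligible_tier1 ∧ resident → exempt_fee]; R7 [resident → citizen]; R8 [age_verified ∧ eligible_tier1 → over_18]; R10 [household_head → eligible_subsidy]; R13 [priority_flag ∧ household_head → address_verified]. ⇒ new: exempt_fee, citizen, over_18, eligible_subsidy, address_verified.
[2] R9 [exempt_fee ∧ citizen → renewal_due]; R11 [address_verified → tax_filed]. ⇒ new: renewal_due, tax_filed.
[3] R4 [tax_filed ∧ eligible_subsidy → application_complete]; R12 [renewal_due → notify_finance]. ⇒ new: application_complete, notify_finance.
[4] R1 [application_complete → means_tested]; R3 [application_complete → adult_resident]; R14 [application_complete → cond_4]. ⇒ new: means_tested, adult_resident, cond_4.
means_tested first appears in round 4.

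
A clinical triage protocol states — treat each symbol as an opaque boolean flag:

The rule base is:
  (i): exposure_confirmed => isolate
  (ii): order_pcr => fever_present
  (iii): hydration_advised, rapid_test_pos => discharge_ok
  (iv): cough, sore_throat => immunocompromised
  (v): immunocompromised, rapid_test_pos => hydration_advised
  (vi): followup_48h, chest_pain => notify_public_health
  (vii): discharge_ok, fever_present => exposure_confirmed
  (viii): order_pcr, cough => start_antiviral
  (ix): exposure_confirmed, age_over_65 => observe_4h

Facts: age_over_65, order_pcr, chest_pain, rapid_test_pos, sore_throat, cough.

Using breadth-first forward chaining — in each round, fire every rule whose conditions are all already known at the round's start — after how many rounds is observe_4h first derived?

Round 1: (ii) [order_pcr => fever_present]; (iv) [cough, sore_throat => immunocompromised]; (viii) [order_pcr, cough => start_antiviral]. New: fever_present, immunocompromised, start_antiviral.
Round 2: (v) [immunocompromised, rapid_test_pos => hydration_advised]. New: hydration_advised.
Round 3: (iii) [hydration_advised, rapid_test_pos => discharge_ok]. New: discharge_ok.
Round 4: (vii) [discharge_ok, fever_present => exposure_confirmed]. New: exposure_confirmed.
Round 5: (i) [exposure_confirmed => isolate]; (ix) [exposure_confirmed, age_over_65 => observe_4h]. New: isolate, observe_4h.
observe_4h first appears in round 5.

5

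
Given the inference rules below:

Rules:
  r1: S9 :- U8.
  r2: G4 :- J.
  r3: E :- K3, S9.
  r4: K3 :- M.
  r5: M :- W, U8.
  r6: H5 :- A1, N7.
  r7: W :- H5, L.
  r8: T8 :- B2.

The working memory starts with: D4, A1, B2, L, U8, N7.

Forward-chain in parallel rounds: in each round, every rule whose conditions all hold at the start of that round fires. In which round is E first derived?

Round 1: r1 [S9 :- U8.]; r6 [H5 :- A1, N7.]; r8 [T8 :- B2.]. New: S9, H5, T8.
Round 2: r7 [W :- H5, L.]. New: W.
Round 3: r5 [M :- W, U8.]. New: M.
Round 4: r4 [K3 :- M.]. New: K3.
Round 5: r3 [E :- K3, S9.]. New: E.
E first appears in round 5.

5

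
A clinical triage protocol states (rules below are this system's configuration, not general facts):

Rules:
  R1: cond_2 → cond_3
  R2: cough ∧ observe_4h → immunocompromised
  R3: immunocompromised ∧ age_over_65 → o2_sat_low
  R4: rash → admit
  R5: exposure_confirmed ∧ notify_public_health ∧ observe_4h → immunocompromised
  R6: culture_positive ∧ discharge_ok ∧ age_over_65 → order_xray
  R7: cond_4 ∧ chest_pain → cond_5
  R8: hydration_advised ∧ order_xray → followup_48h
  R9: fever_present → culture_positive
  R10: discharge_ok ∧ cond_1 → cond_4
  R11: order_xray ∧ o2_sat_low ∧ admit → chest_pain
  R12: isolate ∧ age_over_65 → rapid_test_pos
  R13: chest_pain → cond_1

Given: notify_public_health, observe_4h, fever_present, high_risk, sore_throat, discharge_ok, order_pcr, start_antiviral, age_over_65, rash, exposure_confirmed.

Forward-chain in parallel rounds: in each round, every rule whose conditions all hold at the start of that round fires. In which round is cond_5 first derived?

Round 1 — R4, R5, R9, derive admit, immunocompromised, culture_positive.
Round 2 — R3, R6, derive o2_sat_low, order_xray.
Round 3 — R11, derive chest_pain.
Round 4 — R13, derive cond_1.
Round 5 — R10, derive cond_4.
Round 6 — R7, derive cond_5.
cond_5 first appears in round 6.

6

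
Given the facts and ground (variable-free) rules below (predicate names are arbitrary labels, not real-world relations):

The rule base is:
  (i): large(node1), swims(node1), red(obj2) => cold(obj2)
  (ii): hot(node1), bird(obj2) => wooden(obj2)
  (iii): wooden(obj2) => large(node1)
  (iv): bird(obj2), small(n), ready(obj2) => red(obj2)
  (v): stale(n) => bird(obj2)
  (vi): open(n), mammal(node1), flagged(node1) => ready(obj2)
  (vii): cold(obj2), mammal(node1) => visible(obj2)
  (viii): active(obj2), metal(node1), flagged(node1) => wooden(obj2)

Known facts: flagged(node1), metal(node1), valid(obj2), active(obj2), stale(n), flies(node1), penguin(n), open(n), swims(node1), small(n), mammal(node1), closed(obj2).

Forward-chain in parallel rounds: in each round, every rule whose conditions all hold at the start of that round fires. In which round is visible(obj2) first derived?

[1] (v) [stale(n) => bird(obj2)]; (vi) [open(n), mammal(node1), flagged(node1) => ready(obj2)]; (viii) [active(obj2), metal(node1), flagged(node1) => wooden(obj2)]. ⇒ new: bird(obj2), ready(obj2), wooden(obj2).
[2] (iii) [wooden(obj2) => large(node1)]; (iv) [bird(obj2), small(n), ready(obj2) => red(obj2)]. ⇒ new: large(node1), red(obj2).
[3] (i) [large(node1), swims(node1), red(obj2) => cold(obj2)]. ⇒ new: cold(obj2).
[4] (vii) [cold(obj2), mammal(node1) => visible(obj2)]. ⇒ new: visible(obj2).
visible(obj2) first appears in round 4.

4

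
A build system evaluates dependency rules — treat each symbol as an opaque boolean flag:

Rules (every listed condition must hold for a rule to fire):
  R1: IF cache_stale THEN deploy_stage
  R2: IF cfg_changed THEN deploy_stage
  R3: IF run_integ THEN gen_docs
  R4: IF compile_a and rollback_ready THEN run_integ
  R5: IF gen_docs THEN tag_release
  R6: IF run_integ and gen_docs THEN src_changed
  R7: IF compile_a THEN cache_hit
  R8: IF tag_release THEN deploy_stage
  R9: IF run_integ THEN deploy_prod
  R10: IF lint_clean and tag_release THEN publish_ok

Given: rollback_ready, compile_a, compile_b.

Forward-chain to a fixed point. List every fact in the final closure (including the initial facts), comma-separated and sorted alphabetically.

Round 1: R4 [IF compile_a and rollback_ready THEN run_integ]; R7 [IF compile_a THEN cache_hit]. Adds run_integ, cache_hit.
Round 2: R3 [IF run_integ THEN gen_docs]; R9 [IF run_integ THEN deploy_prod]. Adds gen_docs, deploy_prod.
Round 3: R5 [IF gen_docs THEN tag_release]; R6 [IF run_integ and gen_docs THEN src_changed]. Adds tag_release, src_changed.
Round 4: R8 [IF tag_release THEN deploy_stage]. Adds deploy_stage.

cache_hit, compile_a, compile_b, deploy_prod, deploy_stage, gen_docs, rollback_ready, run_integ, src_changed, tag_release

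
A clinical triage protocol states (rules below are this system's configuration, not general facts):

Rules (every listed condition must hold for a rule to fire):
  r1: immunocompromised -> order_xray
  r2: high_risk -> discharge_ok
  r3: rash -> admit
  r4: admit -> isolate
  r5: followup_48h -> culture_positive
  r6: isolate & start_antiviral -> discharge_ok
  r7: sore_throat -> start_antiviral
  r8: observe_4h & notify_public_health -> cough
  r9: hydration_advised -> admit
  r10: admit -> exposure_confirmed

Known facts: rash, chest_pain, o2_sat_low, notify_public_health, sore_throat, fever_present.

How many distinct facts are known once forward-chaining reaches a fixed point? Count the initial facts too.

11

Round 1: r3 [rash -> admit]; r7 [sore_throat -> start_antiviral]. New: admit, start_antiviral.
Round 2: r4 [admit -> isolate]; r10 [admit -> exposure_confirmed]. New: isolate, exposure_confirmed.
Round 3: r6 [isolate & start_antiviral -> discharge_ok]. New: discharge_ok.
Closure: {admit, chest_pain, discharge_ok, exposure_confirmed, fever_present, isolate, notify_public_health, o2_sat_low, rash, sore_throat, start_antiviral} — 11 facts.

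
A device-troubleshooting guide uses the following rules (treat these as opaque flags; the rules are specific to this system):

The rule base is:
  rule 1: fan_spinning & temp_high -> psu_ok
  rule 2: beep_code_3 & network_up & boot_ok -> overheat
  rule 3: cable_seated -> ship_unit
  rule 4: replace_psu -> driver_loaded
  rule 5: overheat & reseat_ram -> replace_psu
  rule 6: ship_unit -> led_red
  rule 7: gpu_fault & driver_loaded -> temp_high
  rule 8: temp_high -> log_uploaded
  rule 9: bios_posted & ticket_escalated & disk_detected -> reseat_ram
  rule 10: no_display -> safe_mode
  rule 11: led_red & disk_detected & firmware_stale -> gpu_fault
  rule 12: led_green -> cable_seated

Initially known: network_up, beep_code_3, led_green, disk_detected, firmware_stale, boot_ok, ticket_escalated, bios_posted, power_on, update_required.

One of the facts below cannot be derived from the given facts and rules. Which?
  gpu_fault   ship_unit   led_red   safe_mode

Round 1 fires rule 2, rule 9, rule 12, giving overheat, reseat_ram, cable_seated.
Round 2 fires rule 3, rule 5, giving ship_unit, replace_psu.
Round 3 fires rule 4, rule 6, giving driver_loaded, led_red.
Round 4 fires rule 11, giving gpu_fault.
Round 5 fires rule 7, giving temp_high.
Round 6 fires rule 8, giving log_uploaded.
Derived: ship_unit (round 2), gpu_fault (round 4), led_red (round 3). safe_mode never appears in any round.

safe_mode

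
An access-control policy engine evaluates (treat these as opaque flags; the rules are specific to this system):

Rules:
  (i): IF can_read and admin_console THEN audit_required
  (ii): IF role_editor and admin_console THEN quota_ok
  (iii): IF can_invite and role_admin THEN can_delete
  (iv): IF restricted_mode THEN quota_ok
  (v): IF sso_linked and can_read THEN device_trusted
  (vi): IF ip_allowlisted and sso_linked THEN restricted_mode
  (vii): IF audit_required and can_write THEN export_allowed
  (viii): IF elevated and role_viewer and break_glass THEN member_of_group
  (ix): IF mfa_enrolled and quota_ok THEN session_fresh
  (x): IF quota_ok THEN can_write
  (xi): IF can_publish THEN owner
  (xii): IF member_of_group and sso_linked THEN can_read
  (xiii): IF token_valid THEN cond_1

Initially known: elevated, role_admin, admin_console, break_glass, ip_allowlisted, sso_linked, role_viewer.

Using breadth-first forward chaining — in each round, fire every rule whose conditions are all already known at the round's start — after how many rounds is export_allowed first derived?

Round 1: (vi) [IF ip_allowlisted and sso_linked THEN restricted_mode]; (viii) [IF elevated and role_viewer and break_glass THEN member_of_group]. New: restricted_mode, member_of_group.
Round 2: (iv) [IF restricted_mode THEN quota_ok]; (xii) [IF member_of_group and sso_linked THEN can_read]. New: quota_ok, can_read.
Round 3: (i) [IF can_read and admin_console THEN audit_required]; (v) [IF sso_linked and can_read THEN device_trusted]; (x) [IF quota_ok THEN can_write]. New: audit_required, device_trusted, can_write.
Round 4: (vii) [IF audit_required and can_write THEN export_allowed]. New: export_allowed.
export_allowed first appears in round 4.

4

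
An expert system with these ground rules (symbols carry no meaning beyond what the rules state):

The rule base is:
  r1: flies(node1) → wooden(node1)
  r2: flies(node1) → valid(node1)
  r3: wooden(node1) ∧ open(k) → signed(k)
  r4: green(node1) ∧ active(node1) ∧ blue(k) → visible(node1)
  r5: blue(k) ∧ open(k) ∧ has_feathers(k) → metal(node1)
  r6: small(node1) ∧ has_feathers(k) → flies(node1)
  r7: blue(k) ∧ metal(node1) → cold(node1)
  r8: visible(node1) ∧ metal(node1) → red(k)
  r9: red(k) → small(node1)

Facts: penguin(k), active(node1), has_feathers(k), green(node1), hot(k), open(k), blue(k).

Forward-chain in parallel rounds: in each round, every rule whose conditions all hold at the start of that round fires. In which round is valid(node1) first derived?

5

Round 1: r4 [green(node1) ∧ active(node1) ∧ blue(k) → visible(node1)]; r5 [blue(k) ∧ open(k) ∧ has_feathers(k) → metal(node1)]. Adds visible(node1), metal(node1).
Round 2: r7 [blue(k) ∧ metal(node1) → cold(node1)]; r8 [visible(node1) ∧ metal(node1) → red(k)]. Adds cold(node1), red(k).
Round 3: r9 [red(k) → small(node1)]. Adds small(node1).
Round 4: r6 [small(node1) ∧ has_feathers(k) → flies(node1)]. Adds flies(node1).
Round 5: r1 [flies(node1) → wooden(node1)]; r2 [flies(node1) → valid(node1)]. Adds wooden(node1), valid(node1).
valid(node1) first appears in round 5.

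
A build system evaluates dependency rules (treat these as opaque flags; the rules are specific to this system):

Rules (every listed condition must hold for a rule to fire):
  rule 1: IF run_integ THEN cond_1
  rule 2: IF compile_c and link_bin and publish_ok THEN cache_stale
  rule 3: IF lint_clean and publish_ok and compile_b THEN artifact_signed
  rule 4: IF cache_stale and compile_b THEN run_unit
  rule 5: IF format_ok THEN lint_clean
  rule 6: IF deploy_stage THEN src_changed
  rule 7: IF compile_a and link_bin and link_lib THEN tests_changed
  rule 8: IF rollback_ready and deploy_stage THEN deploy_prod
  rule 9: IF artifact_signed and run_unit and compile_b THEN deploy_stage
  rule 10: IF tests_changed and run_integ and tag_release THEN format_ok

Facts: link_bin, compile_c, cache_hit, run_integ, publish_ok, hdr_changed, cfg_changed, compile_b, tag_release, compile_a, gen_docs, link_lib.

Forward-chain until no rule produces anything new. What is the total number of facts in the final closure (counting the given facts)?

[1] rule 1 [IF run_integ THEN cond_1]; rule 2 [IF compile_c and link_bin and publish_ok THEN cache_stale]; rule 7 [IF compile_a and link_bin and link_lib THEN tests_changed]. ⇒ new: cond_1, cache_stale, tests_changed.
[2] rule 4 [IF cache_stale and compile_b THEN run_unit]; rule 10 [IF tests_changed and run_integ and tag_release THEN format_ok]. ⇒ new: run_unit, format_ok.
[3] rule 5 [IF format_ok THEN lint_clean]. ⇒ new: lint_clean.
[4] rule 3 [IF lint_clean and publish_ok and compile_b THEN artifact_signed]. ⇒ new: artifact_signed.
[5] rule 9 [IF artifact_signed and run_unit and compile_b THEN deploy_stage]. ⇒ new: deploy_stage.
[6] rule 6 [IF deploy_stage THEN src_changed]. ⇒ new: src_changed.
Closure: {artifact_signed, cache_hit, cache_stale, cfg_changed, compile_a, compile_b, compile_c, cond_1, deploy_stage, format_ok, gen_docs, hdr_changed, link_bin, link_lib, lint_clean, publish_ok, run_integ, run_unit, src_changed, tag_release, tests_changed} — 21 facts.

21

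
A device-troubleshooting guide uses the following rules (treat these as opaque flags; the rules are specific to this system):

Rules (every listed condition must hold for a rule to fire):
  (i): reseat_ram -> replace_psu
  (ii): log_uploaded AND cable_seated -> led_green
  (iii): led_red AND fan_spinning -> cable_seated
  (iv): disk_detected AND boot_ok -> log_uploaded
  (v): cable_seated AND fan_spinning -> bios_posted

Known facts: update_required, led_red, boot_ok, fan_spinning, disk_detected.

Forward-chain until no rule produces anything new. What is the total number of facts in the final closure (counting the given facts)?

9

Round 1: (iii) [led_red AND fan_spinning -> cable_seated]; (iv) [disk_detected AND boot_ok -> log_uploaded]. New: cable_seated, log_uploaded.
Round 2: (ii) [log_uploaded AND cable_seated -> led_green]; (v) [cable_seated AND fan_spinning -> bios_posted]. New: led_green, bios_posted.
Closure: {bios_posted, boot_ok, cable_seated, disk_detected, fan_spinning, led_green, led_red, log_uploaded, update_required} — 9 facts.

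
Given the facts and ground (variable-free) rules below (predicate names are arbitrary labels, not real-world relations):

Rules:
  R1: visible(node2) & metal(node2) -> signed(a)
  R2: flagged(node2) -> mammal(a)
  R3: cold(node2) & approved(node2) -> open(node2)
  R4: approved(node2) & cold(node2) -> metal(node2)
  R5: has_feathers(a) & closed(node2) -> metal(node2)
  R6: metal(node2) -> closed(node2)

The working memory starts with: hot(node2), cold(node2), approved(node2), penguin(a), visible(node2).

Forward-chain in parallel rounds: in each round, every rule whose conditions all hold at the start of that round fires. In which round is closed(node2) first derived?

2

Round 1 fires R3, R4, giving open(node2), metal(node2).
Round 2 fires R1, R6, giving signed(a), closed(node2).
closed(node2) first appears in round 2.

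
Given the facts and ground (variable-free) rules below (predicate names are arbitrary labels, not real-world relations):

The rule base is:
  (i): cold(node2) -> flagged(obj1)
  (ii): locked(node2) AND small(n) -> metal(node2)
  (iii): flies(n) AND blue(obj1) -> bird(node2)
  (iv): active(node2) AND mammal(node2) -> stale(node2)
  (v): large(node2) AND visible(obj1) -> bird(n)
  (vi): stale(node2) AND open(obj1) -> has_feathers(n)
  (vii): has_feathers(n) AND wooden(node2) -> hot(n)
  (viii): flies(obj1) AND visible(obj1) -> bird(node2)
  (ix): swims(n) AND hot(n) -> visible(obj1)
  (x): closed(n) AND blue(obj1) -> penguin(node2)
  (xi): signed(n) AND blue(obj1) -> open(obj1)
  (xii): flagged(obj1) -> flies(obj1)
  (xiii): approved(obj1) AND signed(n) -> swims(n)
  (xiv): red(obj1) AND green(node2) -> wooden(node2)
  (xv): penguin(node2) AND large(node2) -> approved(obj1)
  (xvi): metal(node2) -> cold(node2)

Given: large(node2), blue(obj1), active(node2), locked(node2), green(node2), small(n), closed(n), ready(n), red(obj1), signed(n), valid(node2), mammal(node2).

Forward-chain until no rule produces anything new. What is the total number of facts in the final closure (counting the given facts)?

Round 1 — (ii), (iv), (x), (xi), (xiv), derive metal(node2), stale(node2), penguin(node2), open(obj1), wooden(node2).
Round 2 — (vi), (xv), (xvi), derive has_feathers(n), approved(obj1), cold(node2).
Round 3 — (i), (vii), (xiii), derive flagged(obj1), hot(n), swims(n).
Round 4 — (ix), (xii), derive visible(obj1), flies(obj1).
Round 5 — (v), (viii), derive bird(n), bird(node2).
Closure: {active(node2), approved(obj1), bird(n), bird(node2), blue(obj1), closed(n), cold(node2), flagged(obj1), flies(obj1), green(node2), has_feathers(n), hot(n), large(node2), locked(node2), mammal(node2), metal(node2), open(obj1), penguin(node2), ready(n), red(obj1), signed(n), small(n), stale(node2), swims(n), valid(node2), visible(obj1), wooden(node2)} — 27 facts.

27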